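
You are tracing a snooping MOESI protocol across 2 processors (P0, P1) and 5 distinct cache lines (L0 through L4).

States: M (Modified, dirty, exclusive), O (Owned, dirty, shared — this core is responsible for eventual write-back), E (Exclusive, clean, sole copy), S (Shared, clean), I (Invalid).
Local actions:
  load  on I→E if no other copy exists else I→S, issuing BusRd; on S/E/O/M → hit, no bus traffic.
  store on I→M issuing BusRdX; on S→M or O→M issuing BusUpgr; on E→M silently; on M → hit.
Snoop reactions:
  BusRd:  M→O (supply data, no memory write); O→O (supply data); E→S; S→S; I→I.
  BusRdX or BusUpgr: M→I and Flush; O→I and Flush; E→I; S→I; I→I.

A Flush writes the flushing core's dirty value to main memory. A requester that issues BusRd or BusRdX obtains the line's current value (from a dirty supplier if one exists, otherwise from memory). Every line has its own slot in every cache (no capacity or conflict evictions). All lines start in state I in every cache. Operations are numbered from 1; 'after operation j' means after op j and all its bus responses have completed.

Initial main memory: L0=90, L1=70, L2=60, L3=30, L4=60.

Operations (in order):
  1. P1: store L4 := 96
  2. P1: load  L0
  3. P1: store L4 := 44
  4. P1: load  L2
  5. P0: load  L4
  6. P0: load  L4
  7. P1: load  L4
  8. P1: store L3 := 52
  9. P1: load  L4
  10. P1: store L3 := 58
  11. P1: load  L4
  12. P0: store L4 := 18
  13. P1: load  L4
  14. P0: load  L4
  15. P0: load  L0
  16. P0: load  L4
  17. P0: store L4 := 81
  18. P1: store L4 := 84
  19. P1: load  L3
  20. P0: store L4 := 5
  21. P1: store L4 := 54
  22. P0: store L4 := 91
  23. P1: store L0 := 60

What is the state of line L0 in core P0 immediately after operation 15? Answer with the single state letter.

[1] P1: store L4 := 96 | P0:I, P1:M(96) | bus: BusRdX
[2] P1: load  L0 | P0:I, P1:E(90) | bus: BusRd
[3] P1: store L4 := 44 | P0:I, P1:M(44) | bus: none
[4] P1: load  L2 | P0:I, P1:E(60) | bus: BusRd
[5] P0: load  L4 | P0:S(44), P1:O(44) | bus: BusRd
[6] P0: load  L4 | P0:S(44), P1:O(44) | bus: none
[7] P1: load  L4 | P0:S(44), P1:O(44) | bus: none
[8] P1: store L3 := 52 | P0:I, P1:M(52) | bus: BusRdX
[9] P1: load  L4 | P0:S(44), P1:O(44) | bus: none
[10] P1: store L3 := 58 | P0:I, P1:M(58) | bus: none
[11] P1: load  L4 | P0:S(44), P1:O(44) | bus: none
[12] P0: store L4 := 18 | P0:M(18), P1:I | bus: BusUpgr,Flush
[13] P1: load  L4 | P0:O(18), P1:S(18) | bus: BusRd
[14] P0: load  L4 | P0:O(18), P1:S(18) | bus: none
[15] P0: load  L0 | P0:S(90), P1:S(90) | bus: BusRd
[16] P0: load  L4 | P0:O(18), P1:S(18) | bus: none
[17] P0: store L4 := 81 | P0:M(81), P1:I | bus: BusUpgr
[18] P1: store L4 := 84 | P0:I, P1:M(84) | bus: BusRdX,Flush
[19] P1: load  L3 | P0:I, P1:M(58) | bus: none
[20] P0: store L4 := 5 | P0:M(5), P1:I | bus: BusRdX,Flush
[21] P1: store L4 := 54 | P0:I, P1:M(54) | bus: BusRdX,Flush
[22] P0: store L4 := 91 | P0:M(91), P1:I | bus: BusRdX,Flush
[23] P1: store L0 := 60 | P0:I, P1:M(60) | bus: BusUpgr

state = S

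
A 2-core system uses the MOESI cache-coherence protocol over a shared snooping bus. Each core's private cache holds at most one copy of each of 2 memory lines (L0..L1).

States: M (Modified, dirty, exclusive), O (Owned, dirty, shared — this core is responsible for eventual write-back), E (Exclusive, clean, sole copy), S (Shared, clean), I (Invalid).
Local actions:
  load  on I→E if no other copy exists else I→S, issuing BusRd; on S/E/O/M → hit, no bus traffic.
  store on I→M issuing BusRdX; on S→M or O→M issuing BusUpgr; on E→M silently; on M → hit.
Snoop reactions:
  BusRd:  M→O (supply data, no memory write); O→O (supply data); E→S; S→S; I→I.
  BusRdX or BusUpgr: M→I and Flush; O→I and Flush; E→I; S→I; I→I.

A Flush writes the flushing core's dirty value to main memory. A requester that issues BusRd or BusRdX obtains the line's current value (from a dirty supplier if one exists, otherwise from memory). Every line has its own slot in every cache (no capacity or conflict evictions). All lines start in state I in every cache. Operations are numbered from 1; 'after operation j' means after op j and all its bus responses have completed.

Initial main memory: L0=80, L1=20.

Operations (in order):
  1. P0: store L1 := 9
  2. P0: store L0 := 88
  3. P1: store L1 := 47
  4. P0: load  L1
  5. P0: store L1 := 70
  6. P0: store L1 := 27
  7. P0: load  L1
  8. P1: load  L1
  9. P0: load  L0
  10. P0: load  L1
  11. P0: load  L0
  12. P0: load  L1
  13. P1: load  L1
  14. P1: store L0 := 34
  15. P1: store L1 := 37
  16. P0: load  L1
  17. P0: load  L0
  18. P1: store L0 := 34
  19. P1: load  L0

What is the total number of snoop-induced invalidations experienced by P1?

step 1: P0: store L1 := 9  ⟶  MI  (L1)  txn=BusRdX  M[L1]=20
step 2: P0: store L0 := 88  ⟶  MI  (L0)  txn=BusRdX  M[L0]=80
step 3: P1: store L1 := 47  ⟶  IM  (L1)  txn=BusRdX+Flush  M[L1]=9
step 4: P0: load  L1  ⟶  SO  (L1)  txn=BusRd  M[L1]=9
step 5: P0: store L1 := 70  ⟶  MI  (L1)  txn=BusUpgr+Flush  M[L1]=47
step 6: P0: store L1 := 27  ⟶  MI  (L1)  txn=∅  M[L1]=47
step 7: P0: load  L1  ⟶  MI  (L1)  txn=∅  M[L1]=47
step 8: P1: load  L1  ⟶  OS  (L1)  txn=BusRd  M[L1]=47
step 9: P0: load  L0  ⟶  MI  (L0)  txn=∅  M[L0]=80
step 10: P0: load  L1  ⟶  OS  (L1)  txn=∅  M[L1]=47
step 11: P0: load  L0  ⟶  MI  (L0)  txn=∅  M[L0]=80
step 12: P0: load  L1  ⟶  OS  (L1)  txn=∅  M[L1]=47
step 13: P1: load  L1  ⟶  OS  (L1)  txn=∅  M[L1]=47
step 14: P1: store L0 := 34  ⟶  IM  (L0)  txn=BusRdX+Flush  M[L0]=88
step 15: P1: store L1 := 37  ⟶  IM  (L1)  txn=BusUpgr+Flush  M[L1]=27
step 16: P0: load  L1  ⟶  SO  (L1)  txn=BusRd  M[L1]=27
step 17: P0: load  L0  ⟶  SO  (L0)  txn=BusRd  M[L0]=88
step 18: P1: store L0 := 34  ⟶  IM  (L0)  txn=BusUpgr  M[L0]=88
step 19: P1: load  L0  ⟶  IM  (L0)  txn=∅  M[L0]=88

invalidations = 1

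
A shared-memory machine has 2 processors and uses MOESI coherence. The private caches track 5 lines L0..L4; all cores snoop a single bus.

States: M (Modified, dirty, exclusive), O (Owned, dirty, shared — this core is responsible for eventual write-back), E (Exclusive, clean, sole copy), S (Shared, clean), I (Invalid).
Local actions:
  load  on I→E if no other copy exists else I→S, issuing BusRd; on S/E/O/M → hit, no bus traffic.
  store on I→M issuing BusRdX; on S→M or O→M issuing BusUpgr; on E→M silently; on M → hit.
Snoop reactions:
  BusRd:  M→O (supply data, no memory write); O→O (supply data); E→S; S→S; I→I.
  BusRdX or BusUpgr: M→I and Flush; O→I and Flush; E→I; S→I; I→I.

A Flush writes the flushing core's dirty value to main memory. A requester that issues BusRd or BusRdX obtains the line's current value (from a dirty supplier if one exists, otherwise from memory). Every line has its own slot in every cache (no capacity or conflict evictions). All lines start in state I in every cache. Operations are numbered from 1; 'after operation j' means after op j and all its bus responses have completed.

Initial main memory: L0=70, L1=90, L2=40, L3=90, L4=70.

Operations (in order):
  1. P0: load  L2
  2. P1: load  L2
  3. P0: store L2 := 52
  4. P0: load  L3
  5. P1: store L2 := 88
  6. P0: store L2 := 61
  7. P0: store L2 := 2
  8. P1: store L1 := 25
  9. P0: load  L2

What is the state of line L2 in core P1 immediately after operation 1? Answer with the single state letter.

  op1 P0: load  L2 → E/I on L2; bus BusRd; mem=40
  op2 P1: load  L2 → S/S on L2; bus BusRd; mem=40
  op3 P0: store L2 := 52 → M/I on L2; bus BusUpgr; mem=40
  op4 P0: load  L3 → E/I on L3; bus BusRd; mem=90
  op5 P1: store L2 := 88 → I/M on L2; bus BusRdX Flush; mem=52
  op6 P0: store L2 := 61 → M/I on L2; bus BusRdX Flush; mem=88
  op7 P0: store L2 := 2 → M/I on L2; bus (none); mem=88
  op8 P1: store L1 := 25 → I/M on L1; bus BusRdX; mem=90
  op9 P0: load  L2 → M/I on L2; bus (none); mem=88

state = I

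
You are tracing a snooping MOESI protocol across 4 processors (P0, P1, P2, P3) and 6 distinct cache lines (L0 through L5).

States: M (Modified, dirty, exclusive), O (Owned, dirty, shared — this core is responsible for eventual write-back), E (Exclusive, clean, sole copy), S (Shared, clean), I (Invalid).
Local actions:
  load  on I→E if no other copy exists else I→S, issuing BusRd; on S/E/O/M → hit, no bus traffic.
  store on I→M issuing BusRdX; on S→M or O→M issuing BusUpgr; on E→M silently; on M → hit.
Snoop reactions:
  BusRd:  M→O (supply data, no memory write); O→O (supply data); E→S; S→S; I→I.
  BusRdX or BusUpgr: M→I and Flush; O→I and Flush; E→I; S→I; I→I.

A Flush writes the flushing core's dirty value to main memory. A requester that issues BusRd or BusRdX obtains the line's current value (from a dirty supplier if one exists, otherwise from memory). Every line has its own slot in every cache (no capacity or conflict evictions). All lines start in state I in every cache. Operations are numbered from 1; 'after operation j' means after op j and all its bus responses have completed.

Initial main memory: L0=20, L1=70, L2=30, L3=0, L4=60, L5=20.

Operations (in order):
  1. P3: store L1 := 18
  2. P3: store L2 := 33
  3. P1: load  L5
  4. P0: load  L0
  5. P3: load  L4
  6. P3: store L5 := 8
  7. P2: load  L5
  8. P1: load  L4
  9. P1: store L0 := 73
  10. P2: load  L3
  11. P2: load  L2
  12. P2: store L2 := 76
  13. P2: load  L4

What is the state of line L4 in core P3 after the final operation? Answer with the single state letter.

state = S

1. P3: store L1 := 18  bus=[BusRdX]  L1: P0=I P1=I P2=I P3=M  mem[L1]=70
2. P3: store L2 := 33  bus=[BusRdX]  L2: P0=I P1=I P2=I P3=M  mem[L2]=30
3. P1: load  L5  bus=[BusRd]  L5: P0=I P1=E P2=I P3=I  mem[L5]=20
4. P0: load  L0  bus=[BusRd]  L0: P0=E P1=I P2=I P3=I  mem[L0]=20
5. P3: load  L4  bus=[BusRd]  L4: P0=I P1=I P2=I P3=E  mem[L4]=60
6. P3: store L5 := 8  bus=[BusRdX]  L5: P0=I P1=I P2=I P3=M  mem[L5]=20
7. P2: load  L5  bus=[BusRd]  L5: P0=I P1=I P2=S P3=O  mem[L5]=20
8. P1: load  L4  bus=[BusRd]  L4: P0=I P1=S P2=I P3=S  mem[L4]=60
9. P1: store L0 := 73  bus=[BusRdX]  L0: P0=I P1=M P2=I P3=I  mem[L0]=20
10. P2: load  L3  bus=[BusRd]  L3: P0=I P1=I P2=E P3=I  mem[L3]=0
11. P2: load  L2  bus=[BusRd]  L2: P0=I P1=I P2=S P3=O  mem[L2]=30
12. P2: store L2 := 76  bus=[BusUpgr,Flush]  L2: P0=I P1=I P2=M P3=I  mem[L2]=33
13. P2: load  L4  bus=[BusRd]  L4: P0=I P1=S P2=S P3=S  mem[L4]=60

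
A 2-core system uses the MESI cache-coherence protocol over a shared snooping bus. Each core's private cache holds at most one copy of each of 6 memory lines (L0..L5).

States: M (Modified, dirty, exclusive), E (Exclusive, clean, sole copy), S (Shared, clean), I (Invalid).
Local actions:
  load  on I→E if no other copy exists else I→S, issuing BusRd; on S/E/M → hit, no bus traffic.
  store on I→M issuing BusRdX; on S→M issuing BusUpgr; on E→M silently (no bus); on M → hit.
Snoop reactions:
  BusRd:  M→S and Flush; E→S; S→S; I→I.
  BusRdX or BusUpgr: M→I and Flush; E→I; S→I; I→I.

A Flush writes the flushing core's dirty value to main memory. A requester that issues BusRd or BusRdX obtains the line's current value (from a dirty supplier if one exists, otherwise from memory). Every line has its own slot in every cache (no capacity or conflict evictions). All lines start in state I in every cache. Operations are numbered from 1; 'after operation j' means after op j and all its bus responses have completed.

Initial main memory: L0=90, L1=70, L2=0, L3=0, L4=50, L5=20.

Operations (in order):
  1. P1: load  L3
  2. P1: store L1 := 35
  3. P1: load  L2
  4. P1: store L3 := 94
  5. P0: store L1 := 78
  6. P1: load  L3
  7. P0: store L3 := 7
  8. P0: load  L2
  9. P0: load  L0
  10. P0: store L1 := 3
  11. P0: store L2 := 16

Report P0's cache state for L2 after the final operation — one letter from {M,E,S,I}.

state = M

1. P1: load  L3  bus=[BusRd]  L3: P0=I P1=E  mem[L3]=0
2. P1: store L1 := 35  bus=[BusRdX]  L1: P0=I P1=M  mem[L1]=70
3. P1: load  L2  bus=[BusRd]  L2: P0=I P1=E  mem[L2]=0
4. P1: store L3 := 94  bus=[-]  L3: P0=I P1=M  mem[L3]=0
5. P0: store L1 := 78  bus=[BusRdX,Flush]  L1: P0=M P1=I  mem[L1]=35
6. P1: load  L3  bus=[-]  L3: P0=I P1=M  mem[L3]=0
7. P0: store L3 := 7  bus=[BusRdX,Flush]  L3: P0=M P1=I  mem[L3]=94
8. P0: load  L2  bus=[BusRd]  L2: P0=S P1=S  mem[L2]=0
9. P0: load  L0  bus=[BusRd]  L0: P0=E P1=I  mem[L0]=90
10. P0: store L1 := 3  bus=[-]  L1: P0=M P1=I  mem[L1]=35
11. P0: store L2 := 16  bus=[BusUpgr]  L2: P0=M P1=I  mem[L2]=0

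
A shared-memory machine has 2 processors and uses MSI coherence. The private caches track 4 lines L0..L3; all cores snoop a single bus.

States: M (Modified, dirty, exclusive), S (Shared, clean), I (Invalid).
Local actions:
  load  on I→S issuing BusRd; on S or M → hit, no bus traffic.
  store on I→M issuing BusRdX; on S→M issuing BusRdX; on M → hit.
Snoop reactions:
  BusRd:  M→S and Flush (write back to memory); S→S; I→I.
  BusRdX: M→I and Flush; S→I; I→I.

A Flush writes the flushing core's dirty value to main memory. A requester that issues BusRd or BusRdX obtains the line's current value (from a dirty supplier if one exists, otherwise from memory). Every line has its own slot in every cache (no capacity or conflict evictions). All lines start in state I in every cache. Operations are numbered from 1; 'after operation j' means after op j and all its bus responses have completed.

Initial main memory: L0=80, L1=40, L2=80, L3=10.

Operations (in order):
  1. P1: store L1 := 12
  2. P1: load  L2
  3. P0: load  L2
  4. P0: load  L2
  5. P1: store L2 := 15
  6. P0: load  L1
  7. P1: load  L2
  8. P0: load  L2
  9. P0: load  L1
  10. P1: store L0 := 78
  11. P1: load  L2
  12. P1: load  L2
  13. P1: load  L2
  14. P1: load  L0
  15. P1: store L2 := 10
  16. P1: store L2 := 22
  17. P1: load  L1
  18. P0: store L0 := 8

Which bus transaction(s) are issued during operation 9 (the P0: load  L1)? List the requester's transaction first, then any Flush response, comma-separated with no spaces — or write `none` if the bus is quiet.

step 1: P1: store L1 := 12  ⟶  IM  (L1)  txn=BusRdX  M[L1]=40
step 2: P1: load  L2  ⟶  IS  (L2)  txn=BusRd  M[L2]=80
step 3: P0: load  L2  ⟶  SS  (L2)  txn=BusRd  M[L2]=80
step 4: P0: load  L2  ⟶  SS  (L2)  txn=∅  M[L2]=80
step 5: P1: store L2 := 15  ⟶  IM  (L2)  txn=BusRdX  M[L2]=80
step 6: P0: load  L1  ⟶  SS  (L1)  txn=BusRd+Flush  M[L1]=12
step 7: P1: load  L2  ⟶  IM  (L2)  txn=∅  M[L2]=80
step 8: P0: load  L2  ⟶  SS  (L2)  txn=BusRd+Flush  M[L2]=15
step 9: P0: load  L1  ⟶  SS  (L1)  txn=∅  M[L1]=12
step 10: P1: store L0 := 78  ⟶  IM  (L0)  txn=BusRdX  M[L0]=80
step 11: P1: load  L2  ⟶  SS  (L2)  txn=∅  M[L2]=15
step 12: P1: load  L2  ⟶  SS  (L2)  txn=∅  M[L2]=15
step 13: P1: load  L2  ⟶  SS  (L2)  txn=∅  M[L2]=15
step 14: P1: load  L0  ⟶  IM  (L0)  txn=∅  M[L0]=80
step 15: P1: store L2 := 10  ⟶  IM  (L2)  txn=BusRdX  M[L2]=15
step 16: P1: store L2 := 22  ⟶  IM  (L2)  txn=∅  M[L2]=15
step 17: P1: load  L1  ⟶  SS  (L1)  txn=∅  M[L1]=12
step 18: P0: store L0 := 8  ⟶  MI  (L0)  txn=BusRdX+Flush  M[L0]=78

bus = none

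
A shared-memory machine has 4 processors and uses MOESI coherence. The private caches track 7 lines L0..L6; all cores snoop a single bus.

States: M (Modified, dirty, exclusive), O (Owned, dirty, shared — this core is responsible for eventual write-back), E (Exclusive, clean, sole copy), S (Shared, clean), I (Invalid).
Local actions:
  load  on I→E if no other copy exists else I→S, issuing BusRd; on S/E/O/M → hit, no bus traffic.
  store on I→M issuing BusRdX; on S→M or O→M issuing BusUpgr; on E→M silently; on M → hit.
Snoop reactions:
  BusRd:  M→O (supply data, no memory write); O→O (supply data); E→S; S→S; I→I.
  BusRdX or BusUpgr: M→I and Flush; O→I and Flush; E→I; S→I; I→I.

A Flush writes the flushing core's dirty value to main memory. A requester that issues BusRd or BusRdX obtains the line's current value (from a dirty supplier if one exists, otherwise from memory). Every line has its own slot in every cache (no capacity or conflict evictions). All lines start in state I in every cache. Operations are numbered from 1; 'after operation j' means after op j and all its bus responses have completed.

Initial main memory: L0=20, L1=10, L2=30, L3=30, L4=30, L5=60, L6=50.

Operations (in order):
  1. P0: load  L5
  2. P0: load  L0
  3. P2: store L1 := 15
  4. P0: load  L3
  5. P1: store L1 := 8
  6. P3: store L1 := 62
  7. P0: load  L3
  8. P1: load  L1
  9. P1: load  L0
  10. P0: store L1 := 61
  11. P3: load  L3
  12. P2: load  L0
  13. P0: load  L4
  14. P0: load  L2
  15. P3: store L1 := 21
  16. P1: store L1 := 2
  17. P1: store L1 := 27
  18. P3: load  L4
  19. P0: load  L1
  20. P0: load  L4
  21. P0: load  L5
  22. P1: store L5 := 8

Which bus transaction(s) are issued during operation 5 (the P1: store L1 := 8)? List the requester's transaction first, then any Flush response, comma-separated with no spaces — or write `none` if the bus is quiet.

[1] P0: load  L5 | P0:E(60), P1:I, P2:I, P3:I | bus: BusRd
[2] P0: load  L0 | P0:E(20), P1:I, P2:I, P3:I | bus: BusRd
[3] P2: store L1 := 15 | P0:I, P1:I, P2:M(15), P3:I | bus: BusRdX
[4] P0: load  L3 | P0:E(30), P1:I, P2:I, P3:I | bus: BusRd
[5] P1: store L1 := 8 | P0:I, P1:M(8), P2:I, P3:I | bus: BusRdX,Flush
[6] P3: store L1 := 62 | P0:I, P1:I, P2:I, P3:M(62) | bus: BusRdX,Flush
[7] P0: load  L3 | P0:E(30), P1:I, P2:I, P3:I | bus: none
[8] P1: load  L1 | P0:I, P1:S(62), P2:I, P3:O(62) | bus: BusRd
[9] P1: load  L0 | P0:S(20), P1:S(20), P2:I, P3:I | bus: BusRd
[10] P0: store L1 := 61 | P0:M(61), P1:I, P2:I, P3:I | bus: BusRdX,Flush
[11] P3: load  L3 | P0:S(30), P1:I, P2:I, P3:S(30) | bus: BusRd
[12] P2: load  L0 | P0:S(20), P1:S(20), P2:S(20), P3:I | bus: BusRd
[13] P0: load  L4 | P0:E(30), P1:I, P2:I, P3:I | bus: BusRd
[14] P0: load  L2 | P0:E(30), P1:I, P2:I, P3:I | bus: BusRd
[15] P3: store L1 := 21 | P0:I, P1:I, P2:I, P3:M(21) | bus: BusRdX,Flush
[16] P1: store L1 := 2 | P0:I, P1:M(2), P2:I, P3:I | bus: BusRdX,Flush
[17] P1: store L1 := 27 | P0:I, P1:M(27), P2:I, P3:I | bus: none
[18] P3: load  L4 | P0:S(30), P1:I, P2:I, P3:S(30) | bus: BusRd
[19] P0: load  L1 | P0:S(27), P1:O(27), P2:I, P3:I | bus: BusRd
[20] P0: load  L4 | P0:S(30), P1:I, P2:I, P3:S(30) | bus: none
[21] P0: load  L5 | P0:E(60), P1:I, P2:I, P3:I | bus: none
[22] P1: store L5 := 8 | P0:I, P1:M(8), P2:I, P3:I | bus: BusRdX

bus = BusRdX,Flush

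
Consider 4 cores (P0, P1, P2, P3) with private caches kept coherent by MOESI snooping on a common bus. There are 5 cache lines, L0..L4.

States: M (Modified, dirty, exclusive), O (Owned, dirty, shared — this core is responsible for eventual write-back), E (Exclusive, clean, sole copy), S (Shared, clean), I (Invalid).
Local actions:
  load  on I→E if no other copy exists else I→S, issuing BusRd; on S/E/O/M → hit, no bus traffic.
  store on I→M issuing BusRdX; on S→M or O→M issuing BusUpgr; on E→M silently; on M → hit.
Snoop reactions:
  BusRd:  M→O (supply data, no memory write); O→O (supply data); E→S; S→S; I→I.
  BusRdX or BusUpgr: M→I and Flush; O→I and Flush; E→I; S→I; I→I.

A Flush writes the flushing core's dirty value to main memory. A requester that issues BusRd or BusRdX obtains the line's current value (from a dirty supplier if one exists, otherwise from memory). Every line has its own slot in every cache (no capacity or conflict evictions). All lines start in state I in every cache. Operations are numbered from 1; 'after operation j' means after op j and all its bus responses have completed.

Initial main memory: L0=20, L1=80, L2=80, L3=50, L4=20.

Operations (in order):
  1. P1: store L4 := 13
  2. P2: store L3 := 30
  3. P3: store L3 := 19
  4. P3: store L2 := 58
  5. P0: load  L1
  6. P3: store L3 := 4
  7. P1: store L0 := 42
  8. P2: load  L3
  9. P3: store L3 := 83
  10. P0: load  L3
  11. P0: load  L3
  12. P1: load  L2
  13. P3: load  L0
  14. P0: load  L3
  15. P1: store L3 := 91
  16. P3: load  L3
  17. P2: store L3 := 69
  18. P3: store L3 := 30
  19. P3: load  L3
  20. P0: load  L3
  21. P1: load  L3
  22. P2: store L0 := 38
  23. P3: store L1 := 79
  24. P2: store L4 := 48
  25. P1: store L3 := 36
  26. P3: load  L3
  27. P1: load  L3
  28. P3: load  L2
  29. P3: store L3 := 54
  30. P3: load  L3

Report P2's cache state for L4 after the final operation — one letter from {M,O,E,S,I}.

state = M

1. P1: store L4 := 13  bus=[BusRdX]  L4: P0=I P1=M P2=I P3=I  mem[L4]=20
2. P2: store L3 := 30  bus=[BusRdX]  L3: P0=I P1=I P2=M P3=I  mem[L3]=50
3. P3: store L3 := 19  bus=[BusRdX,Flush]  L3: P0=I P1=I P2=I P3=M  mem[L3]=30
4. P3: store L2 := 58  bus=[BusRdX]  L2: P0=I P1=I P2=I P3=M  mem[L2]=80
5. P0: load  L1  bus=[BusRd]  L1: P0=E P1=I P2=I P3=I  mem[L1]=80
6. P3: store L3 := 4  bus=[-]  L3: P0=I P1=I P2=I P3=M  mem[L3]=30
7. P1: store L0 := 42  bus=[BusRdX]  L0: P0=I P1=M P2=I P3=I  mem[L0]=20
8. P2: load  L3  bus=[BusRd]  L3: P0=I P1=I P2=S P3=O  mem[L3]=30
9. P3: store L3 := 83  bus=[BusUpgr]  L3: P0=I P1=I P2=I P3=M  mem[L3]=30
10. P0: load  L3  bus=[BusRd]  L3: P0=S P1=I P2=I P3=O  mem[L3]=30
11. P0: load  L3  bus=[-]  L3: P0=S P1=I P2=I P3=O  mem[L3]=30
12. P1: load  L2  bus=[BusRd]  L2: P0=I P1=S P2=I P3=O  mem[L2]=80
13. P3: load  L0  bus=[BusRd]  L0: P0=I P1=O P2=I P3=S  mem[L0]=20
14. P0: load  L3  bus=[-]  L3: P0=S P1=I P2=I P3=O  mem[L3]=30
15. P1: store L3 := 91  bus=[BusRdX,Flush]  L3: P0=I P1=M P2=I P3=I  mem[L3]=83
16. P3: load  L3  bus=[BusRd]  L3: P0=I P1=O P2=I P3=S  mem[L3]=83
17. P2: store L3 := 69  bus=[BusRdX,Flush]  L3: P0=I P1=I P2=M P3=I  mem[L3]=91
18. P3: store L3 := 30  bus=[BusRdX,Flush]  L3: P0=I P1=I P2=I P3=M  mem[L3]=69
19. P3: load  L3  bus=[-]  L3: P0=I P1=I P2=I P3=M  mem[L3]=69
20. P0: load  L3  bus=[BusRd]  L3: P0=S P1=I P2=I P3=O  mem[L3]=69
21. P1: load  L3  bus=[BusRd]  L3: P0=S P1=S P2=I P3=O  mem[L3]=69
22. P2: store L0 := 38  bus=[BusRdX,Flush]  L0: P0=I P1=I P2=M P3=I  mem[L0]=42
23. P3: store L1 := 79  bus=[BusRdX]  L1: P0=I P1=I P2=I P3=M  mem[L1]=80
24. P2: store L4 := 48  bus=[BusRdX,Flush]  L4: P0=I P1=I P2=M P3=I  mem[L4]=13
25. P1: store L3 := 36  bus=[BusUpgr,Flush]  L3: P0=I P1=M P2=I P3=I  mem[L3]=30
26. P3: load  L3  bus=[BusRd]  L3: P0=I P1=O P2=I P3=S  mem[L3]=30
27. P1: load  L3  bus=[-]  L3: P0=I P1=O P2=I P3=S  mem[L3]=30
28. P3: load  L2  bus=[-]  L2: P0=I P1=S P2=I P3=O  mem[L2]=80
29. P3: store L3 := 54  bus=[BusUpgr,Flush]  L3: P0=I P1=I P2=I P3=M  mem[L3]=36
30. P3: load  L3  bus=[-]  L3: P0=I P1=I P2=I P3=M  mem[L3]=36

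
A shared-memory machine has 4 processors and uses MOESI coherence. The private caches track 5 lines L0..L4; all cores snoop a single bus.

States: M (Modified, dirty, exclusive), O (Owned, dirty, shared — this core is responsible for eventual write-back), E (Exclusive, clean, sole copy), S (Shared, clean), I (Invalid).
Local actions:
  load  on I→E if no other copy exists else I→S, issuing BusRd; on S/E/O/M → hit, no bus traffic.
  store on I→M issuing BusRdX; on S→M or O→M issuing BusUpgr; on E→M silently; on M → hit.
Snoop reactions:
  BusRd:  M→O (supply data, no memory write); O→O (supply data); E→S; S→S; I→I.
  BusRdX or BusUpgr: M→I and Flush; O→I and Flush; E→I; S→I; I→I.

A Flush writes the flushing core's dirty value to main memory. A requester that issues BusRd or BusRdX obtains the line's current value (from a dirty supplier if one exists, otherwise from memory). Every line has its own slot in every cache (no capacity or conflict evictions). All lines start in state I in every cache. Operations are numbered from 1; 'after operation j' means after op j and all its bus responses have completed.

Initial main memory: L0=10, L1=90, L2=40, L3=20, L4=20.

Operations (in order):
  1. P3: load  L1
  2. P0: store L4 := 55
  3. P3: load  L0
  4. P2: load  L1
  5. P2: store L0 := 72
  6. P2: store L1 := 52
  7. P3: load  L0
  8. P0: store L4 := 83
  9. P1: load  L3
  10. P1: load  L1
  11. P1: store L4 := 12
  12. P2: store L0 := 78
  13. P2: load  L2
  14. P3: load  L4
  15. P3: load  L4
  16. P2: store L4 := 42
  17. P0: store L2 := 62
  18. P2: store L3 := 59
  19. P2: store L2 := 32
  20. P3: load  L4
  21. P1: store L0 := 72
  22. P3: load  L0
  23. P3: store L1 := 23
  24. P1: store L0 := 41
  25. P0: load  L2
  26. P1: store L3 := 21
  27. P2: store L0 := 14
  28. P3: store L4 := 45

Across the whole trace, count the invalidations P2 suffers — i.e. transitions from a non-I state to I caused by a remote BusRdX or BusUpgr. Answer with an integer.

[1] P3: load  L1 | P0:I, P1:I, P2:I, P3:E(90) | bus: BusRd
[2] P0: store L4 := 55 | P0:M(55), P1:I, P2:I, P3:I | bus: BusRdX
[3] P3: load  L0 | P0:I, P1:I, P2:I, P3:E(10) | bus: BusRd
[4] P2: load  L1 | P0:I, P1:I, P2:S(90), P3:S(90) | bus: BusRd
[5] P2: store L0 := 72 | P0:I, P1:I, P2:M(72), P3:I | bus: BusRdX
[6] P2: store L1 := 52 | P0:I, P1:I, P2:M(52), P3:I | bus: BusUpgr
[7] P3: load  L0 | P0:I, P1:I, P2:O(72), P3:S(72) | bus: BusRd
[8] P0: store L4 := 83 | P0:M(83), P1:I, P2:I, P3:I | bus: none
[9] P1: load  L3 | P0:I, P1:E(20), P2:I, P3:I | bus: BusRd
[10] P1: load  L1 | P0:I, P1:S(52), P2:O(52), P3:I | bus: BusRd
[11] P1: store L4 := 12 | P0:I, P1:M(12), P2:I, P3:I | bus: BusRdX,Flush
[12] P2: store L0 := 78 | P0:I, P1:I, P2:M(78), P3:I | bus: BusUpgr
[13] P2: load  L2 | P0:I, P1:I, P2:E(40), P3:I | bus: BusRd
[14] P3: load  L4 | P0:I, P1:O(12), P2:I, P3:S(12) | bus: BusRd
[15] P3: load  L4 | P0:I, P1:O(12), P2:I, P3:S(12) | bus: none
[16] P2: store L4 := 42 | P0:I, P1:I, P2:M(42), P3:I | bus: BusRdX,Flush
[17] P0: store L2 := 62 | P0:M(62), P1:I, P2:I, P3:I | bus: BusRdX
[18] P2: store L3 := 59 | P0:I, P1:I, P2:M(59), P3:I | bus: BusRdX
[19] P2: store L2 := 32 | P0:I, P1:I, P2:M(32), P3:I | bus: BusRdX,Flush
[20] P3: load  L4 | P0:I, P1:I, P2:O(42), P3:S(42) | bus: BusRd
[21] P1: store L0 := 72 | P0:I, P1:M(72), P2:I, P3:I | bus: BusRdX,Flush
[22] P3: load  L0 | P0:I, P1:O(72), P2:I, P3:S(72) | bus: BusRd
[23] P3: store L1 := 23 | P0:I, P1:I, P2:I, P3:M(23) | bus: BusRdX,Flush
[24] P1: store L0 := 41 | P0:I, P1:M(41), P2:I, P3:I | bus: BusUpgr
[25] P0: load  L2 | P0:S(32), P1:I, P2:O(32), P3:I | bus: BusRd
[26] P1: store L3 := 21 | P0:I, P1:M(21), P2:I, P3:I | bus: BusRdX,Flush
[27] P2: store L0 := 14 | P0:I, P1:I, P2:M(14), P3:I | bus: BusRdX,Flush
[28] P3: store L4 := 45 | P0:I, P1:I, P2:I, P3:M(45) | bus: BusUpgr,Flush

invalidations = 5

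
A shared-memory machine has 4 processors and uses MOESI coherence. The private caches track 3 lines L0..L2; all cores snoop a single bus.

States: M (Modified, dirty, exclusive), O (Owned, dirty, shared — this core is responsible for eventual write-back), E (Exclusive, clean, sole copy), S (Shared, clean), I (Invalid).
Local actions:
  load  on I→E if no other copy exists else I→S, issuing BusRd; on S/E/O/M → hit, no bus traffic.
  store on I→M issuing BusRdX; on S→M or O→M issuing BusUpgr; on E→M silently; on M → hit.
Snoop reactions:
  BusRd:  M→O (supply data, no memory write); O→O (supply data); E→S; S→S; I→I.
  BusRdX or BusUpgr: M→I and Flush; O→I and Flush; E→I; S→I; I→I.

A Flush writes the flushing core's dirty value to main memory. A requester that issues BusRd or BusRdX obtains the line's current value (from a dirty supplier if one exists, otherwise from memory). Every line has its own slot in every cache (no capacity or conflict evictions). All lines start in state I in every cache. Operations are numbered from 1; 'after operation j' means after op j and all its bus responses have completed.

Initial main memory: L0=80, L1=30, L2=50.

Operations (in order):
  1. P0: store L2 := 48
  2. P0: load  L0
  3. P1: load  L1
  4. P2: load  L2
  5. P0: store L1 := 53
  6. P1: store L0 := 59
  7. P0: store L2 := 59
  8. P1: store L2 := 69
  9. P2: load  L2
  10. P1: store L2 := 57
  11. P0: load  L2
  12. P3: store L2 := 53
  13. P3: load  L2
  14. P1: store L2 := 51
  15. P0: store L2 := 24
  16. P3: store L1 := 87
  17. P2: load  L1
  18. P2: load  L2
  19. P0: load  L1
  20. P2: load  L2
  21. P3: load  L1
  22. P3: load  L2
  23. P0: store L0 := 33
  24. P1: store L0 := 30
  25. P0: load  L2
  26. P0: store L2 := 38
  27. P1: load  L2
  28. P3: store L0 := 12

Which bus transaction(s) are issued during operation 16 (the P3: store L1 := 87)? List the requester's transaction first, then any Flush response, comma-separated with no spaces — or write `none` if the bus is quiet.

bus = BusRdX,Flush

step 1: P0: store L2 := 48  ⟶  MIII  (L2)  txn=BusRdX  M[L2]=50
step 2: P0: load  L0  ⟶  EIII  (L0)  txn=BusRd  M[L0]=80
step 3: P1: load  L1  ⟶  IEII  (L1)  txn=BusRd  M[L1]=30
step 4: P2: load  L2  ⟶  OISI  (L2)  txn=BusRd  M[L2]=50
step 5: P0: store L1 := 53  ⟶  MIII  (L1)  txn=BusRdX  M[L1]=30
step 6: P1: store L0 := 59  ⟶  IMII  (L0)  txn=BusRdX  M[L0]=80
step 7: P0: store L2 := 59  ⟶  MIII  (L2)  txn=BusUpgr  M[L2]=50
step 8: P1: store L2 := 69  ⟶  IMII  (L2)  txn=BusRdX+Flush  M[L2]=59
step 9: P2: load  L2  ⟶  IOSI  (L2)  txn=BusRd  M[L2]=59
step 10: P1: store L2 := 57  ⟶  IMII  (L2)  txn=BusUpgr  M[L2]=59
step 11: P0: load  L2  ⟶  SOII  (L2)  txn=BusRd  M[L2]=59
step 12: P3: store L2 := 53  ⟶  IIIM  (L2)  txn=BusRdX+Flush  M[L2]=57
step 13: P3: load  L2  ⟶  IIIM  (L2)  txn=∅  M[L2]=57
step 14: P1: store L2 := 51  ⟶  IMII  (L2)  txn=BusRdX+Flush  M[L2]=53
step 15: P0: store L2 := 24  ⟶  MIII  (L2)  txn=BusRdX+Flush  M[L2]=51
step 16: P3: store L1 := 87  ⟶  IIIM  (L1)  txn=BusRdX+Flush  M[L1]=53
step 17: P2: load  L1  ⟶  IISO  (L1)  txn=BusRd  M[L1]=53
step 18: P2: load  L2  ⟶  OISI  (L2)  txn=BusRd  M[L2]=51
step 19: P0: load  L1  ⟶  SISO  (L1)  txn=BusRd  M[L1]=53
step 20: P2: load  L2  ⟶  OISI  (L2)  txn=∅  M[L2]=51
step 21: P3: load  L1  ⟶  SISO  (L1)  txn=∅  M[L1]=53
step 22: P3: load  L2  ⟶  OISS  (L2)  txn=BusRd  M[L2]=51
step 23: P0: store L0 := 33  ⟶  MIII  (L0)  txn=BusRdX+Flush  M[L0]=59
step 24: P1: store L0 := 30  ⟶  IMII  (L0)  txn=BusRdX+Flush  M[L0]=33
step 25: P0: load  L2  ⟶  OISS  (L2)  txn=∅  M[L2]=51
step 26: P0: store L2 := 38  ⟶  MIII  (L2)  txn=BusUpgr  M[L2]=51
step 27: P1: load  L2  ⟶  OSII  (L2)  txn=BusRd  M[L2]=51
step 28: P3: store L0 := 12  ⟶  IIIM  (L0)  txn=BusRdX+Flush  M[L0]=30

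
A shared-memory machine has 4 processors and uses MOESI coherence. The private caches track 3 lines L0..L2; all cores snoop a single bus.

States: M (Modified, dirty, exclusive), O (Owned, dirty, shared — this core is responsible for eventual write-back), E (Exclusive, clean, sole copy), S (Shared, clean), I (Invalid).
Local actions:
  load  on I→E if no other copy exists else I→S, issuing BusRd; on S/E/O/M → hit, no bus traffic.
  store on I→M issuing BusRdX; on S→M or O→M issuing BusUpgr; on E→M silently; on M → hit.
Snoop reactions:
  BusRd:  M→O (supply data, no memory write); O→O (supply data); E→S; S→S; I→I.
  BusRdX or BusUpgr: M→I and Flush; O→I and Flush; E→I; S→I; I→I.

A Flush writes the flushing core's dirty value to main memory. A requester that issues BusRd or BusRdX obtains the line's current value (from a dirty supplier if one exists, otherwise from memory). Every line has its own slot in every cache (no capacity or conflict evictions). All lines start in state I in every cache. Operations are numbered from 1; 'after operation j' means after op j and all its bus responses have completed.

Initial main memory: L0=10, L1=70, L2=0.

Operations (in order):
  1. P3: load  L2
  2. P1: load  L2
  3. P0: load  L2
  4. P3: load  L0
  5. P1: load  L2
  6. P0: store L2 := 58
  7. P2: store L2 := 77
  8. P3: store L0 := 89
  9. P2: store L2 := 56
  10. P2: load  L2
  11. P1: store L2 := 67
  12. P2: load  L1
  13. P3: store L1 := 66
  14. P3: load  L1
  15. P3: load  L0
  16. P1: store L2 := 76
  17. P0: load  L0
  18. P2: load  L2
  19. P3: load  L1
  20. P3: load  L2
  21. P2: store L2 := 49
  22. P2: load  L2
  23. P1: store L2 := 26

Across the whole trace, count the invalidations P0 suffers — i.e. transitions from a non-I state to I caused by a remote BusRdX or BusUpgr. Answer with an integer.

  op1 P3: load  L2 → I/I/I/E on L2; bus BusRd; mem=0
  op2 P1: load  L2 → I/S/I/S on L2; bus BusRd; mem=0
  op3 P0: load  L2 → S/S/I/S on L2; bus BusRd; mem=0
  op4 P3: load  L0 → I/I/I/E on L0; bus BusRd; mem=10
  op5 P1: load  L2 → S/S/I/S on L2; bus (none); mem=0
  op6 P0: store L2 := 58 → M/I/I/I on L2; bus BusUpgr; mem=0
  op7 P2: store L2 := 77 → I/I/M/I on L2; bus BusRdX Flush; mem=58
  op8 P3: store L0 := 89 → I/I/I/M on L0; bus (none); mem=10
  op9 P2: store L2 := 56 → I/I/M/I on L2; bus (none); mem=58
  op10 P2: load  L2 → I/I/M/I on L2; bus (none); mem=58
  op11 P1: store L2 := 67 → I/M/I/I on L2; bus BusRdX Flush; mem=56
  op12 P2: load  L1 → I/I/E/I on L1; bus BusRd; mem=70
  op13 P3: store L1 := 66 → I/I/I/M on L1; bus BusRdX; mem=70
  op14 P3: load  L1 → I/I/I/M on L1; bus (none); mem=70
  op15 P3: load  L0 → I/I/I/M on L0; bus (none); mem=10
  op16 P1: store L2 := 76 → I/M/I/I on L2; bus (none); mem=56
  op17 P0: load  L0 → S/I/I/O on L0; bus BusRd; mem=10
  op18 P2: load  L2 → I/O/S/I on L2; bus BusRd; mem=56
  op19 P3: load  L1 → I/I/I/M on L1; bus (none); mem=70
  op20 P3: load  L2 → I/O/S/S on L2; bus BusRd; mem=56
  op21 P2: store L2 := 49 → I/I/M/I on L2; bus BusUpgr Flush; mem=76
  op22 P2: load  L2 → I/I/M/I on L2; bus (none); mem=76
  op23 P1: store L2 := 26 → I/M/I/I on L2; bus BusRdX Flush; mem=49

invalidations = 1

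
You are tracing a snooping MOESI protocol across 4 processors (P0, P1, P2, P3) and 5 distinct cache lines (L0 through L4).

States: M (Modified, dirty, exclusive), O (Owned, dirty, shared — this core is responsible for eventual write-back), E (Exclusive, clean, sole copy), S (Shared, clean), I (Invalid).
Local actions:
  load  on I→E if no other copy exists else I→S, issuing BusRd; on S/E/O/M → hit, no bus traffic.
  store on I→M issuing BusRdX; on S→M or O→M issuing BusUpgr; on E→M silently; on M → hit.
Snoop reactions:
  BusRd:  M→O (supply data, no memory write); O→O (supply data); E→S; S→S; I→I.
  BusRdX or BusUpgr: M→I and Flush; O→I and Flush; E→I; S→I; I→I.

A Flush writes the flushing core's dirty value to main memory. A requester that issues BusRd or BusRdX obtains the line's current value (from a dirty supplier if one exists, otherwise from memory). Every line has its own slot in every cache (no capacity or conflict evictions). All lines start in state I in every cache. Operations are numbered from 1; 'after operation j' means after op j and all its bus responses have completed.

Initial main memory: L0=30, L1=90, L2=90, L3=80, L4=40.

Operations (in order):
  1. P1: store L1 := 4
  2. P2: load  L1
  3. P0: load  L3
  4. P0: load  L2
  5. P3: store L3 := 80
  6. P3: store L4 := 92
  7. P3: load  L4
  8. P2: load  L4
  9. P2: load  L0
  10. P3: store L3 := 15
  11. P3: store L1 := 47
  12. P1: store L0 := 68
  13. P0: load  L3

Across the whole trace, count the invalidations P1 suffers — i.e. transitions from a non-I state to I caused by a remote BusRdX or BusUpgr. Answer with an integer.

[1] P1: store L1 := 4 | P0:I, P1:M(4), P2:I, P3:I | bus: BusRdX
[2] P2: load  L1 | P0:I, P1:O(4), P2:S(4), P3:I | bus: BusRd
[3] P0: load  L3 | P0:E(80), P1:I, P2:I, P3:I | bus: BusRd
[4] P0: load  L2 | P0:E(90), P1:I, P2:I, P3:I | bus: BusRd
[5] P3: store L3 := 80 | P0:I, P1:I, P2:I, P3:M(80) | bus: BusRdX
[6] P3: store L4 := 92 | P0:I, P1:I, P2:I, P3:M(92) | bus: BusRdX
[7] P3: load  L4 | P0:I, P1:I, P2:I, P3:M(92) | bus: none
[8] P2: load  L4 | P0:I, P1:I, P2:S(92), P3:O(92) | bus: BusRd
[9] P2: load  L0 | P0:I, P1:I, P2:E(30), P3:I | bus: BusRd
[10] P3: store L3 := 15 | P0:I, P1:I, P2:I, P3:M(15) | bus: none
[11] P3: store L1 := 47 | P0:I, P1:I, P2:I, P3:M(47) | bus: BusRdX,Flush
[12] P1: store L0 := 68 | P0:I, P1:M(68), P2:I, P3:I | bus: BusRdX
[13] P0: load  L3 | P0:S(15), P1:I, P2:I, P3:O(15) | bus: BusRd

invalidations = 1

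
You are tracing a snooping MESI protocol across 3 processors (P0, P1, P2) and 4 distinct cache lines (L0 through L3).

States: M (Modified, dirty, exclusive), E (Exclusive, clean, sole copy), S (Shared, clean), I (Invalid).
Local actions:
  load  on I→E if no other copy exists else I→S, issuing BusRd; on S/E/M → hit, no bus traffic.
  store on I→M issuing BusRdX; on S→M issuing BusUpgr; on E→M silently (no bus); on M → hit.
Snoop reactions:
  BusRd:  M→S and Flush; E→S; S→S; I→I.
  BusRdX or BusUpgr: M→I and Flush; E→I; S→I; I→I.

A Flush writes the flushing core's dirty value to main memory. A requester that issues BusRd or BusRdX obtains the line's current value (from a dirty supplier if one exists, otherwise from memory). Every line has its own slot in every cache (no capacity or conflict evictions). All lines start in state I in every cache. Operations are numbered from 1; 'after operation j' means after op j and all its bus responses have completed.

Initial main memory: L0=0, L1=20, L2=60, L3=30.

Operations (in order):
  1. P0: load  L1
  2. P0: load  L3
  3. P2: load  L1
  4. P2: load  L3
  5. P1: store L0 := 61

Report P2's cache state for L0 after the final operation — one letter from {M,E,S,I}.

1. P0: load  L1  bus=[BusRd]  L1: P0=E P1=I P2=I  mem[L1]=20
2. P0: load  L3  bus=[BusRd]  L3: P0=E P1=I P2=I  mem[L3]=30
3. P2: load  L1  bus=[BusRd]  L1: P0=S P1=I P2=S  mem[L1]=20
4. P2: load  L3  bus=[BusRd]  L3: P0=S P1=I P2=S  mem[L3]=30
5. P1: store L0 := 61  bus=[BusRdX]  L0: P0=I P1=M P2=I  mem[L0]=0

state = I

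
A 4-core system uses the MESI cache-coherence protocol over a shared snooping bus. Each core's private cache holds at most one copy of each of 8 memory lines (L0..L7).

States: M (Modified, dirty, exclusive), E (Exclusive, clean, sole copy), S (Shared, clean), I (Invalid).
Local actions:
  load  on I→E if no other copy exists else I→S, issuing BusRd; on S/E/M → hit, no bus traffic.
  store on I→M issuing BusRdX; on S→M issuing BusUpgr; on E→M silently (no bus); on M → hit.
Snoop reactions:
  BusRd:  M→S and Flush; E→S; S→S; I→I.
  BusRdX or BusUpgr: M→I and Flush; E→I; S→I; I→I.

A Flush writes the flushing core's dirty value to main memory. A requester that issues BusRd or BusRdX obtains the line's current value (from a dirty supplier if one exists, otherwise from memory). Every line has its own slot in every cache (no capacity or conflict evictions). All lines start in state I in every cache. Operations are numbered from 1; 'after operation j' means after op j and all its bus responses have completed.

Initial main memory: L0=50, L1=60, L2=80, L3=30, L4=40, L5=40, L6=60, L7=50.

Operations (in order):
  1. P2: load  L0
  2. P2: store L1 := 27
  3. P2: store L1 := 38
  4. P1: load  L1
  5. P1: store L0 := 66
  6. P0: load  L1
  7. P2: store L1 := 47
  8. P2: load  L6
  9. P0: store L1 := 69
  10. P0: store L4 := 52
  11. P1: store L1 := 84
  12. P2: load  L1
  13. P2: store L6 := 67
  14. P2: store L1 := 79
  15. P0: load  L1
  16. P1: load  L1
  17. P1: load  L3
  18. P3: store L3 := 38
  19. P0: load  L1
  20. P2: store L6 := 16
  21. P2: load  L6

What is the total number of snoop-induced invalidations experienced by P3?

invalidations = 0

1. P2: load  L0  bus=[BusRd]  L0: P0=I P1=I P2=E P3=I  mem[L0]=50
2. P2: store L1 := 27  bus=[BusRdX]  L1: P0=I P1=I P2=M P3=I  mem[L1]=60
3. P2: store L1 := 38  bus=[-]  L1: P0=I P1=I P2=M P3=I  mem[L1]=60
4. P1: load  L1  bus=[BusRd,Flush]  L1: P0=I P1=S P2=S P3=I  mem[L1]=38
5. P1: store L0 := 66  bus=[BusRdX]  L0: P0=I P1=M P2=I P3=I  mem[L0]=50
6. P0: load  L1  bus=[BusRd]  L1: P0=S P1=S P2=S P3=I  mem[L1]=38
7. P2: store L1 := 47  bus=[BusUpgr]  L1: P0=I P1=I P2=M P3=I  mem[L1]=38
8. P2: load  L6  bus=[BusRd]  L6: P0=I P1=I P2=E P3=I  mem[L6]=60
9. P0: store L1 := 69  bus=[BusRdX,Flush]  L1: P0=M P1=I P2=I P3=I  mem[L1]=47
10. P0: store L4 := 52  bus=[BusRdX]  L4: P0=M P1=I P2=I P3=I  mem[L4]=40
11. P1: store L1 := 84  bus=[BusRdX,Flush]  L1: P0=I P1=M P2=I P3=I  mem[L1]=69
12. P2: load  L1  bus=[BusRd,Flush]  L1: P0=I P1=S P2=S P3=I  mem[L1]=84
13. P2: store L6 := 67  bus=[-]  L6: P0=I P1=I P2=M P3=I  mem[L6]=60
14. P2: store L1 := 79  bus=[BusUpgr]  L1: P0=I P1=I P2=M P3=I  mem[L1]=84
15. P0: load  L1  bus=[BusRd,Flush]  L1: P0=S P1=I P2=S P3=I  mem[L1]=79
16. P1: load  L1  bus=[BusRd]  L1: P0=S P1=S P2=S P3=I  mem[L1]=79
17. P1: load  L3  bus=[BusRd]  L3: P0=I P1=E P2=I P3=I  mem[L3]=30
18. P3: store L3 := 38  bus=[BusRdX]  L3: P0=I P1=I P2=I P3=M  mem[L3]=30
19. P0: load  L1  bus=[-]  L1: P0=S P1=S P2=S P3=I  mem[L1]=79
20. P2: store L6 := 16  bus=[-]  L6: P0=I P1=I P2=M P3=I  mem[L6]=60
21. P2: load  L6  bus=[-]  L6: P0=I P1=I P2=M P3=I  mem[L6]=60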